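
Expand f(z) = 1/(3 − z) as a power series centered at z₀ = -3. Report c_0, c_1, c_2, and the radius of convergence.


Let w = z − z₀, so z = z₀ + w.
Then 3 − z = 3 − (z₀ + w) = (3 − z₀) − w = 6 − w.
f(z) = 1/(6 − w) = (1/(6)) · 1/(1 − w/(6)) = Σ_{n≥0} w^n / (6)^(n+1).
So c_n = 1/(6)^(n+1):
  c_0 = 1/(6)^1 = 1/6.
  c_1 = 1/(6)^2 = 1/36.
  c_2 = 1/(6)^3 = 1/216.
The series is valid for |w/d| < 1, i.e. |z − z₀| < |d|.
Radius of convergence: R = |3 − z₀| = |6| = 6 (distance from z₀ to the singularity z = 3).

c_0 = 1/6, c_1 = 1/36, c_2 = 1/216; R = 6.


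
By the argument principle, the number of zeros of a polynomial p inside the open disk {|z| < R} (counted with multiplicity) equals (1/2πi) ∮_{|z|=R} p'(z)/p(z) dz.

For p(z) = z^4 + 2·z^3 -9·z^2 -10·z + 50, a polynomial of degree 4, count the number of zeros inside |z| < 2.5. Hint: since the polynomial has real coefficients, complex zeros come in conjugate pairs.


The zeros of p are: (2 + 1i), (2 - 1i), (-3 + 1i), (-3 - 1i).
Their magnitudes are: 2.236, 2.236, 3.162, 3.162.
Zeros with |z| < R = 2.5: (2 + 1i), (2 - 1i).
Count = 2.
By the argument principle, (1/2πi) ∮_{|z|=R} p'(z)/p(z) dz equals exactly this count.

Number of zeros inside |z| < 2.5: 2.


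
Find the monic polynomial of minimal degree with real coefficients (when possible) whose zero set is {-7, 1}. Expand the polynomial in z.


The polynomial is p(z) = ∏_{α ∈ S} (z − α), where S = {-7, 1}.
Expanding the product yields: p(z) = z^2 + 6·z -7.
The resulting polynomial has degree 2 and real coefficients as required.

p(z) = z^2 + 6·z -7.


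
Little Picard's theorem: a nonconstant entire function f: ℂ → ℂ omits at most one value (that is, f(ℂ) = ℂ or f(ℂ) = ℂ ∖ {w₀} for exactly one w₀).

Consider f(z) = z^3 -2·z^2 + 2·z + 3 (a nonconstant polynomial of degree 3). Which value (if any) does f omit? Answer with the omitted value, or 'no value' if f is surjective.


Little Picard bounds the complement of f(ℂ) to at most one point.
For every w ∈ ℂ, the equation p(z) − w = 0 is a nonconstant polynomial in z and hence has at least one root by the fundamental theorem of algebra. So p is surjective onto ℂ, omitting no value.

Omitted value: no value.


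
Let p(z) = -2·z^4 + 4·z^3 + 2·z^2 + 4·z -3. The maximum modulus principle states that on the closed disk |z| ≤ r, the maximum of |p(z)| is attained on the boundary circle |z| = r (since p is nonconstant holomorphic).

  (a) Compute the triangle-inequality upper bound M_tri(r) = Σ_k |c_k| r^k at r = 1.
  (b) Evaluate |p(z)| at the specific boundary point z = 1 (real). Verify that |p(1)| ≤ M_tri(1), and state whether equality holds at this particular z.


Coefficients: c_0 = -3, c_1 = 4, c_2 = 2, c_3 = 4, c_4 = -2. Radius r = 1.
Part (a). Triangle bound: M_tri(r) = Σ_k |c_k| r^k
  = |-3|·1^0 + |4|·1^1 + |2|·1^2 + |4|·1^3 + |-2|·1^4
  = 3 + 4 + 2 + 4 + 2 = 15.
This bounds M(r) := max_{|z|=r} |p(z)| from above; equality holds iff all terms c_k z^k can be made to align in phase at a single z on |z|=r.
Part (b). At z = 1 (real, on the circle |z| = r):
  p(1) = (-3)·1^0 + (4)·1^1 + (2)·1^2 + (4)·1^3 + (-2)·1^4 = 5.
  |p(1)| = 5.
Check: |p(1)| = 5 ≤ 15 = M_tri(1). ✓ Equality does not hold at z = 1 (the coefficients have mixed signs, so the terms do not all align in phase there).

M_tri(1) = 15; |p(1)| = 5; equality at z=1: no.


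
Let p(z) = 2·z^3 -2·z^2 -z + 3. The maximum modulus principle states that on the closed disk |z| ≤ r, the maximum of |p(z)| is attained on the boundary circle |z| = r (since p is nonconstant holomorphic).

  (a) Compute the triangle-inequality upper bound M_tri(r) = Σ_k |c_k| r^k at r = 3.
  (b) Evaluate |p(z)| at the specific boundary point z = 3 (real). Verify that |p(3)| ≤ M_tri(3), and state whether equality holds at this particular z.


Coefficients: c_0 = 3, c_1 = -1, c_2 = -2, c_3 = 2. Radius r = 3.
Part (a). Triangle bound: M_tri(r) = Σ_k |c_k| r^k
  = |3|·3^0 + |-1|·3^1 + |-2|·3^2 + |2|·3^3
  = 3 + 3 + 18 + 54 = 78.
This bounds M(r) := max_{|z|=r} |p(z)| from above; equality holds iff all terms c_k z^k can be made to align in phase at a single z on |z|=r.
Part (b). At z = 3 (real, on the circle |z| = r):
  p(3) = (3)·3^0 + (-1)·3^1 + (-2)·3^2 + (2)·3^3 = 36.
  |p(3)| = 36.
Check: |p(3)| = 36 ≤ 78 = M_tri(3). ✓ Equality does not hold at z = 3 (the coefficients have mixed signs, so the terms do not all align in phase there).

M_tri(3) = 78; |p(3)| = 36; equality at z=3: no.


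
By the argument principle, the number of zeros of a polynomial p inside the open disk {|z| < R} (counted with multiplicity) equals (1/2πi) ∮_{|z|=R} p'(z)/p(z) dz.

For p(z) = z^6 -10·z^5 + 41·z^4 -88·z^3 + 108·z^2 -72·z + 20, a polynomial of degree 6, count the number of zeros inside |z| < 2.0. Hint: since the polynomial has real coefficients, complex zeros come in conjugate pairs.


The zeros of p are: 1, 1, (3 + 1i), (3 - 1i), (1 + 1i), (1 - 1i).
Their magnitudes are: 1, 1, 3.162, 3.162, 1.414, 1.414.
Zeros with |z| < R = 2.0: 1, 1, (1 + 1i), (1 - 1i).
Count = 4.
By the argument principle, (1/2πi) ∮_{|z|=R} p'(z)/p(z) dz equals exactly this count.

Number of zeros inside |z| < 2.0: 4.


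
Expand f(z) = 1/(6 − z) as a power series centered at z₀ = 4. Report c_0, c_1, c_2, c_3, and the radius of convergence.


Let w = z − z₀, so z = z₀ + w.
Then 6 − z = 6 − (z₀ + w) = (6 − z₀) − w = 2 − w.
f(z) = 1/(2 − w) = (1/(2)) · 1/(1 − w/(2)) = Σ_{n≥0} w^n / (2)^(n+1).
So c_n = 1/(2)^(n+1):
  c_0 = 1/(2)^1 = 1/2.
  c_1 = 1/(2)^2 = 1/4.
  c_2 = 1/(2)^3 = 1/8.
  c_3 = 1/(2)^4 = 1/16.
The series is valid for |w/d| < 1, i.e. |z − z₀| < |d|.
Radius of convergence: R = |6 − z₀| = |2| = 2 (distance from z₀ to the singularity z = 6).

c_0 = 1/2, c_1 = 1/4, c_2 = 1/8, c_3 = 1/16; R = 2.


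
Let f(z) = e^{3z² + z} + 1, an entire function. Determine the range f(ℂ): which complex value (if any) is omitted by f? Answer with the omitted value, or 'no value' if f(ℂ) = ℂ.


Little Picard bounds the complement of f(ℂ) to at most one point.
The exponent g(z) = 3z² + z is a nonconstant polynomial, hence surjective onto ℂ. So e^{g(z)} takes every value in {e^w : w ∈ ℂ} = ℂ ∖ {0}. Adding 1 shifts the range to ℂ ∖ {1}. f omits exactly 1.

Omitted value: 1.


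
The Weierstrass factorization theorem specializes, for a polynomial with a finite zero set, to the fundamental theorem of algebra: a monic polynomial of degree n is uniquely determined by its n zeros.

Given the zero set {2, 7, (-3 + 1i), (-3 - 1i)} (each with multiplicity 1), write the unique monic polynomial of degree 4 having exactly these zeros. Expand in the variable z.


The polynomial is p(z) = ∏_{α ∈ S} (z − α), where S = {2, 7, (-3 + 1i), (-3 - 1i)}.
Expanding the product yields: p(z) = z^4 -3·z^3 -30·z^2 -6·z + 140.
Note conjugate pairs combine to real quadratics: (z − (-3+1i))(z − (-3−1i)) = z² + 6z + 10.
The resulting polynomial has degree 4 and real coefficients as required.

p(z) = z^4 -3·z^3 -30·z^2 -6·z + 140.


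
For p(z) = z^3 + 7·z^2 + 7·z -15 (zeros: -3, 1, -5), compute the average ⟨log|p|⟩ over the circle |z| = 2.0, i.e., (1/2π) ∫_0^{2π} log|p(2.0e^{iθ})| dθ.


Zeros: -5, -3, 1; r = 2.0.
Inside |z| < r: 1. Outside (|z| ≥ r): -5, -3.
p(0) = -15, so log|p(0)| = log(15) = 2.7081.
Apply Jensen: I(r) = log|p(0)| + Σ_k log(r/|z_k|), summed over zeros inside |z| < r.
  log(r/|z_k|) for z_k = 1: log(2.0/1) = 0.6931
  Outside zeros (-5, -3) contribute nothing to the Jensen sum.
Sum over inside zeros: 0.6931.
I(r) = log|p(0)| + (inside sum) = 2.7081 + 0.6931 = 3.4012.
Note: since some zeros are outside |z| ≤ r, the simplified n·log(r) form does NOT apply — only the inside zeros contribute.

I(r) ≈ 3.4012.


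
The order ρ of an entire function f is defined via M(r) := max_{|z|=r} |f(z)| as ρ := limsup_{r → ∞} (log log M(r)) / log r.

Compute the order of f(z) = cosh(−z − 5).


cosh(w) is a linear combination of e^{iw} and e^{−iw} (or e^w, e^{−w} in the hyperbolic case), so |cosh(w)| ≤ e^{|w|}. With w = −z − 5, |w| ≤ 1|z| + 5 = 1r + 5 on |z| = r, giving M(r) ≤ e^{1r + 5}, so ρ ≤ 1. On a suitable ray (z = it for sin/cos; z = t for sinh/cosh, t real → ∞), |cosh(−z − 5)| grows like e^{1|t|}/2, so ρ ≥ 1. Hence ρ = 1.
Therefore ρ = 1.

Order ρ = 1.


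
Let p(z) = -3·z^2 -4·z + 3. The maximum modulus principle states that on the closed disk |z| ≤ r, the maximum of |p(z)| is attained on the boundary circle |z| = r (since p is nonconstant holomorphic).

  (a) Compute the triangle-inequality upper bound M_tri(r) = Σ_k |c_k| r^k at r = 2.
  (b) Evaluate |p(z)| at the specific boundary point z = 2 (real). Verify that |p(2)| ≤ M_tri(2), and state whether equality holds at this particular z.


Coefficients: c_0 = 3, c_1 = -4, c_2 = -3. Radius r = 2.
Part (a). Triangle bound: M_tri(r) = Σ_k |c_k| r^k
  = |3|·2^0 + |-4|·2^1 + |-3|·2^2
  = 3 + 8 + 12 = 23.
This bounds M(r) := max_{|z|=r} |p(z)| from above; equality holds iff all terms c_k z^k can be made to align in phase at a single z on |z|=r.
Part (b). At z = 2 (real, on the circle |z| = r):
  p(2) = (3)·2^0 + (-4)·2^1 + (-3)·2^2 = -17.
  |p(2)| = 17.
Check: |p(2)| = 17 ≤ 23 = M_tri(2). ✓ Equality does not hold at z = 2 (the coefficients have mixed signs, so the terms do not all align in phase there).

M_tri(2) = 23; |p(2)| = 17; equality at z=2: no.


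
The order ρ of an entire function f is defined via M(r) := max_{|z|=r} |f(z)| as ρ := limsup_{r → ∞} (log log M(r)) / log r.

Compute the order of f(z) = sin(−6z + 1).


sin(w) is a linear combination of e^{iw} and e^{−iw} (or e^w, e^{−w} in the hyperbolic case), so |sin(w)| ≤ e^{|w|}. With w = −6z + 1, |w| ≤ 6|z| + 1 = 6r + 1 on |z| = r, giving M(r) ≤ e^{6r + 1}, so ρ ≤ 1. On a suitable ray (z = it for sin/cos; z = t for sinh/cosh, t real → ∞), |sin(−6z + 1)| grows like e^{6|t|}/2, so ρ ≥ 1. Hence ρ = 1.
Therefore ρ = 1.

Order ρ = 1.


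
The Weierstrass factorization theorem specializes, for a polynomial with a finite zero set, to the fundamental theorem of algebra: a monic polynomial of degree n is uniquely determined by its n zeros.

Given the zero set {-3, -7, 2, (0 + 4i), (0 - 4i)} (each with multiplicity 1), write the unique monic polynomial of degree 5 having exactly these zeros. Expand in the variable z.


The polynomial is p(z) = ∏_{α ∈ S} (z − α), where S = {-3, -7, 2, (0 + 4i), (0 - 4i)}.
Expanding the product yields: p(z) = z^5 + 8·z^4 + 17·z^3 + 86·z^2 + 16·z -672.
Note conjugate pairs combine to real quadratics: (z − (0+4i))(z − (0−4i)) = z² + 16.
The resulting polynomial has degree 5 and real coefficients as required.

p(z) = z^5 + 8·z^4 + 17·z^3 + 86·z^2 + 16·z -672.


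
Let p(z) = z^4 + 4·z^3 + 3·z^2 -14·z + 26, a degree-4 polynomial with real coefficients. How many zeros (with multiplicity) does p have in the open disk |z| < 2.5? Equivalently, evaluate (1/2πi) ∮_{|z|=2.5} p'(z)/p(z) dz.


The zeros of p are: (1 + 1i), (1 - 1i), (-3 + 2i), (-3 - 2i).
Their magnitudes are: 1.414, 1.414, 3.606, 3.606.
Zeros with |z| < R = 2.5: (1 + 1i), (1 - 1i).
Count = 2.
By the argument principle, (1/2πi) ∮_{|z|=R} p'(z)/p(z) dz equals exactly this count.

Number of zeros inside |z| < 2.5: 2.


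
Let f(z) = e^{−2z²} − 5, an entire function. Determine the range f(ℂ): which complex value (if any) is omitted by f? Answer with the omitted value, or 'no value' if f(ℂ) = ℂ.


Little Picard bounds the complement of f(ℂ) to at most one point.
The exponent g(z) = −2z² is a nonconstant polynomial, hence surjective onto ℂ. So e^{g(z)} takes every value in {e^w : w ∈ ℂ} = ℂ ∖ {0}. Adding -5 shifts the range to ℂ ∖ {-5}. f omits exactly -5.

Omitted value: -5.


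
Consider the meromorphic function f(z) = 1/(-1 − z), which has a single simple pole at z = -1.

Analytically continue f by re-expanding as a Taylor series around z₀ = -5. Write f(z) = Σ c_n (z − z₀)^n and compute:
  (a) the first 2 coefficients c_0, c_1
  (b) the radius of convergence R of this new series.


Let w = z − z₀, so z = z₀ + w.
Then -1 − z = -1 − (z₀ + w) = (-1 − z₀) − w = 4 − w.
f(z) = 1/(4 − w) = (1/(4)) · 1/(1 − w/(4)) = Σ_{n≥0} w^n / (4)^(n+1).
So c_n = 1/(4)^(n+1):
  c_0 = 1/(4)^1 = 1/4.
  c_1 = 1/(4)^2 = 1/16.
The series is valid for |w/d| < 1, i.e. |z − z₀| < |d|.
Radius of convergence: R = |-1 − z₀| = |4| = 4 (distance from z₀ to the singularity z = -1).

c_0 = 1/4, c_1 = 1/16; R = 4.


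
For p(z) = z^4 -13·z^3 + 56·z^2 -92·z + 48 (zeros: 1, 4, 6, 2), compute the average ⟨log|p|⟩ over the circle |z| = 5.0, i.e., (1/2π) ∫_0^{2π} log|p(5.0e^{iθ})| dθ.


Zeros: 1, 2, 4, 6; r = 5.0.
Inside |z| < r: 1, 2, 4. Outside (|z| ≥ r): 6.
p(0) = 48, so log|p(0)| = log(48) = 3.8712.
Apply Jensen: I(r) = log|p(0)| + Σ_k log(r/|z_k|), summed over zeros inside |z| < r.
  log(r/|z_k|) for z_k = 1: log(5.0/1) = 1.6094
  log(r/|z_k|) for z_k = 4: log(5.0/4) = 0.2231
  log(r/|z_k|) for z_k = 2: log(5.0/2) = 0.9163
  Outside zeros (6) contribute nothing to the Jensen sum.
Sum over inside zeros: 2.7489.
I(r) = log|p(0)| + (inside sum) = 3.8712 + 2.7489 = 6.6201.
Note: since some zeros are outside |z| ≤ r, the simplified n·log(r) form does NOT apply — only the inside zeros contribute.

I(r) ≈ 6.6201.


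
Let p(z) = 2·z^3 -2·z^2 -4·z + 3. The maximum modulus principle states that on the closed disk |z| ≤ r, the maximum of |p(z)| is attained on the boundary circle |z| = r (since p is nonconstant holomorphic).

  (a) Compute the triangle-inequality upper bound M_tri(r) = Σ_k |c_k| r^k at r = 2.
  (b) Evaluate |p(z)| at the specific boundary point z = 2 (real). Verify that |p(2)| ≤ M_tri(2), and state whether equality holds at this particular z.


Coefficients: c_0 = 3, c_1 = -4, c_2 = -2, c_3 = 2. Radius r = 2.
Part (a). Triangle bound: M_tri(r) = Σ_k |c_k| r^k
  = |3|·2^0 + |-4|·2^1 + |-2|·2^2 + |2|·2^3
  = 3 + 8 + 8 + 16 = 35.
This bounds M(r) := max_{|z|=r} |p(z)| from above; equality holds iff all terms c_k z^k can be made to align in phase at a single z on |z|=r.
Part (b). At z = 2 (real, on the circle |z| = r):
  p(2) = (3)·2^0 + (-4)·2^1 + (-2)·2^2 + (2)·2^3 = 3.
  |p(2)| = 3.
Check: |p(2)| = 3 ≤ 35 = M_tri(2). ✓ Equality does not hold at z = 2 (the coefficients have mixed signs, so the terms do not all align in phase there).

M_tri(2) = 35; |p(2)| = 3; equality at z=2: no.


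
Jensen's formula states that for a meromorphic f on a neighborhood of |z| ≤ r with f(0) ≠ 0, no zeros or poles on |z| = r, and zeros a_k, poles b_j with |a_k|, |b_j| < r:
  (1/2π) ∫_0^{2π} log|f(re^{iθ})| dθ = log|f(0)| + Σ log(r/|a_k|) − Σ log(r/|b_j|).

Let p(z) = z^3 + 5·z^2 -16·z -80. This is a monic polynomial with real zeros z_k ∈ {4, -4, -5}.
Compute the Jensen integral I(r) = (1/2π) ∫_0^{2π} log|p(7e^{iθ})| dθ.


Zeros: -5, -4, 4; r = 7.
Inside |z| < r: -5, -4, 4. Outside (|z| ≥ r): ∅.
p(0) = -80, so log|p(0)| = log(80) = 4.3820.
Apply Jensen: I(r) = log|p(0)| + Σ_k log(r/|z_k|), summed over zeros inside |z| < r.
  log(r/|z_k|) for z_k = 4: log(7/4) = 0.5596
  log(r/|z_k|) for z_k = -4: log(7/4) = 0.5596
  log(r/|z_k|) for z_k = -5: log(7/5) = 0.3365
Sum over inside zeros: 1.4557.
I(r) = log|p(0)| + (inside sum) = 4.3820 + 1.4557 = 5.8377.
Closed form (all zeros inside, monic): I(r) = n·log(r) = 3·log(7) = 5.8377. ✓

I(r) ≈ 5.8377.


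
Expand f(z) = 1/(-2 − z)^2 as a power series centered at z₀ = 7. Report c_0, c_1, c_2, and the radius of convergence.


Let w = z − z₀, so z = z₀ + w.
Then -2 − z = -2 − (z₀ + w) = (-2 − z₀) − w = -9 − w.
f(z) = 1/(-9 − w)^2 = (1/(-9)^2) · (1 − w/(-9))^{−2}.
By the binomial series (1−u)^{−2} = Σ_{n≥0} C(n+1, 1) u^n for |u|<1, with u = w/(-9):
  c_n = C(n+1, 1) / (-9)^(n+2).
  c_0 = 1/(-9)^2 = 1/81.
  c_1 = 2/(-9)^3 = -2/729.
  c_2 = 3/(-9)^4 = 1/2187.
The series is valid for |w/d| < 1, i.e. |z − z₀| < |d|.
Radius of convergence: R = |-2 − z₀| = |-9| = 9 (distance from z₀ to the singularity z = -2).

c_0 = 1/81, c_1 = -2/729, c_2 = 1/2187; R = 9.


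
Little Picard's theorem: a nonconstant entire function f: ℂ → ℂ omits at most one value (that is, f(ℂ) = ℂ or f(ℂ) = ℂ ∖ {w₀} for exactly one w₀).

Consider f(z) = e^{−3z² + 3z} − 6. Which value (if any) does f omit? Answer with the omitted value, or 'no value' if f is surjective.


Little Picard bounds the complement of f(ℂ) to at most one point.
The exponent g(z) = −3z² + 3z is a nonconstant polynomial, hence surjective onto ℂ. So e^{g(z)} takes every value in {e^w : w ∈ ℂ} = ℂ ∖ {0}. Adding -6 shifts the range to ℂ ∖ {-6}. f omits exactly -6.

Omitted value: -6.


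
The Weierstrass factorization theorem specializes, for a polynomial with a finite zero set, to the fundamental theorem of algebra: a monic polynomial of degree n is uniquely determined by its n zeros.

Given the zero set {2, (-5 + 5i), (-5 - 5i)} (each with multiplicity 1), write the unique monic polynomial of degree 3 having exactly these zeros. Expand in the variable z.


The polynomial is p(z) = ∏_{α ∈ S} (z − α), where S = {2, (-5 + 5i), (-5 - 5i)}.
Expanding the product yields: p(z) = z^3 + 8·z^2 + 30·z -100.
Note conjugate pairs combine to real quadratics: (z − (-5+5i))(z − (-5−5i)) = z² + 10z + 50.
The resulting polynomial has degree 3 and real coefficients as required.

p(z) = z^3 + 8·z^2 + 30·z -100.


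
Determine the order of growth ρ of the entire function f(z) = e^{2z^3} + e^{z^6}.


Each summand is entire of order 3 and 6 respectively (as in the single-exponential case). The order of a sum is at most the max of the orders, so ρ ≤ 6. For the lower bound: on |z|=r choose arg z so that 1z^6 is real positive; then |e^{1z^6}| = e^{1r^6} while |e^{2z^3}| ≤ e^{2r^3} = o(e^{1r^6}). So |f| ≥ e^{1r^6}(1 − o(1)) and ρ ≥ 6. Hence ρ = max(3, 6) = 6.
Therefore ρ = 6.

Order ρ = 6.


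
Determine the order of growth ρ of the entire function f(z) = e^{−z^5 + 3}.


|e^{−z^5 + 3}| = e^{Re(-1·z^5) + 3} ≤ e^{1|z|^5 + 3} = e^{1r^5 + 3} on |z| = r, so ρ ≤ 5. Choosing z on |z|=r so that -1·z^5 is real positive (always possible by picking arg z appropriately) gives |f(z)| = e^{1r^5 + 3}, matching the bound. The additive constant 3 does not affect log log M(r) ~ 5·log r. Hence ρ = 5.
Therefore ρ = 5.

Order ρ = 5.


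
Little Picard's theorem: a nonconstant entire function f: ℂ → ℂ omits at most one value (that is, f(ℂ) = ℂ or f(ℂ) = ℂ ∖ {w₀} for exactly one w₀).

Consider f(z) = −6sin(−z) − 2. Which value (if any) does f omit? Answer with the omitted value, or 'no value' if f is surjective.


Little Picard bounds the complement of f(ℂ) to at most one point.
sin is entire and surjective onto ℂ: for every w ∈ ℂ, sin(ζ) = w has a solution ζ ∈ ℂ (e.g., via the complex inverse arcsin). With ζ = −z this gives z = ζ/(-1). Then -6·sin(−z) takes every value in -6·ℂ = ℂ, and adding -2 is a bijection of ℂ. So f is surjective and omits no value. (Note: only on the real line is sin bounded by [−1, 1].)

Omitted value: no value.


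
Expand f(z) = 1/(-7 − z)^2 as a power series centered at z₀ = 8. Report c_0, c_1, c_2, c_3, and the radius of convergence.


Let w = z − z₀, so z = z₀ + w.
Then -7 − z = -7 − (z₀ + w) = (-7 − z₀) − w = -15 − w.
f(z) = 1/(-15 − w)^2 = (1/(-15)^2) · (1 − w/(-15))^{−2}.
By the binomial series (1−u)^{−2} = Σ_{n≥0} C(n+1, 1) u^n for |u|<1, with u = w/(-15):
  c_n = C(n+1, 1) / (-15)^(n+2).
  c_0 = 1/(-15)^2 = 1/225.
  c_1 = 2/(-15)^3 = -2/3375.
  c_2 = 3/(-15)^4 = 1/16875.
  c_3 = 4/(-15)^5 = -4/759375.
The series is valid for |w/d| < 1, i.e. |z − z₀| < |d|.
Radius of convergence: R = |-7 − z₀| = |-15| = 15 (distance from z₀ to the singularity z = -7).

c_0 = 1/225, c_1 = -2/3375, c_2 = 1/16875, c_3 = -4/759375; R = 15.


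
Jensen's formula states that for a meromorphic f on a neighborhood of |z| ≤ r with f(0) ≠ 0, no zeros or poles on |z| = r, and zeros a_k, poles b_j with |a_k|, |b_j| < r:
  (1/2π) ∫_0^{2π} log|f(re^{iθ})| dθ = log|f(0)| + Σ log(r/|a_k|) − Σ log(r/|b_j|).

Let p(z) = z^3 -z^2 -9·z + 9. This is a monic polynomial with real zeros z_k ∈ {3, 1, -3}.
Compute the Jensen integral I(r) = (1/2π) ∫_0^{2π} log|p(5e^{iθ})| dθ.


Zeros: -3, 1, 3; r = 5.
Inside |z| < r: -3, 1, 3. Outside (|z| ≥ r): ∅.
p(0) = 9, so log|p(0)| = log(9) = 2.1972.
Apply Jensen: I(r) = log|p(0)| + Σ_k log(r/|z_k|), summed over zeros inside |z| < r.
  log(r/|z_k|) for z_k = 3: log(5/3) = 0.5108
  log(r/|z_k|) for z_k = 1: log(5/1) = 1.6094
  log(r/|z_k|) for z_k = -3: log(5/3) = 0.5108
Sum over inside zeros: 2.6311.
I(r) = log|p(0)| + (inside sum) = 2.1972 + 2.6311 = 4.8283.
Closed form (all zeros inside, monic): I(r) = n·log(r) = 3·log(5) = 4.8283. ✓

I(r) ≈ 4.8283.


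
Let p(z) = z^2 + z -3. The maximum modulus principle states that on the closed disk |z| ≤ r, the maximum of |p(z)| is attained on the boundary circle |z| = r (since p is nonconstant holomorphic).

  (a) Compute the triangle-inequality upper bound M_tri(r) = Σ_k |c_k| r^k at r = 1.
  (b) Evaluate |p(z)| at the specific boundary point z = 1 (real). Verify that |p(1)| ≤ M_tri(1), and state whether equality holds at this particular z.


Coefficients: c_0 = -3, c_1 = 1, c_2 = 1. Radius r = 1.
Part (a). Triangle bound: M_tri(r) = Σ_k |c_k| r^k
  = |-3|·1^0 + |1|·1^1 + |1|·1^2
  = 3 + 1 + 1 = 5.
This bounds M(r) := max_{|z|=r} |p(z)| from above; equality holds iff all terms c_k z^k can be made to align in phase at a single z on |z|=r.
Part (b). At z = 1 (real, on the circle |z| = r):
  p(1) = (-3)·1^0 + (1)·1^1 + (1)·1^2 = -1.
  |p(1)| = 1.
Check: |p(1)| = 1 ≤ 5 = M_tri(1). ✓ Equality does not hold at z = 1 (the coefficients have mixed signs, so the terms do not all align in phase there).

M_tri(1) = 5; |p(1)| = 1; equality at z=1: no.


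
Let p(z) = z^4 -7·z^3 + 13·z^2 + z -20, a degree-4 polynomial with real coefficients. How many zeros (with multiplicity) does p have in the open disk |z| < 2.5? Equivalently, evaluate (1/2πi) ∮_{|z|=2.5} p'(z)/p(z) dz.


The zeros of p are: (2 + 1i), (2 - 1i), 4, -1.
Their magnitudes are: 2.236, 2.236, 4, 1.
Zeros with |z| < R = 2.5: (2 + 1i), (2 - 1i), -1.
Count = 3.
By the argument principle, (1/2πi) ∮_{|z|=R} p'(z)/p(z) dz equals exactly this count.

Number of zeros inside |z| < 2.5: 3.


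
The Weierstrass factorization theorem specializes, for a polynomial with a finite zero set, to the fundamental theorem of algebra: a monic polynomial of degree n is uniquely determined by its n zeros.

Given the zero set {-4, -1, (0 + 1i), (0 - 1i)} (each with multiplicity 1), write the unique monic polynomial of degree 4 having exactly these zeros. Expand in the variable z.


The polynomial is p(z) = ∏_{α ∈ S} (z − α), where S = {-4, -1, (0 + 1i), (0 - 1i)}.
Expanding the product yields: p(z) = z^4 + 5·z^3 + 5·z^2 + 5·z + 4.
Note conjugate pairs combine to real quadratics: (z − (0+1i))(z − (0−1i)) = z² + 1.
The resulting polynomial has degree 4 and real coefficients as required.

p(z) = z^4 + 5·z^3 + 5·z^2 + 5·z + 4.


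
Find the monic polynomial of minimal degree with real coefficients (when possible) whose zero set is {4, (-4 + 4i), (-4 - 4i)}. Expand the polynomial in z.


The polynomial is p(z) = ∏_{α ∈ S} (z − α), where S = {4, (-4 + 4i), (-4 - 4i)}.
Expanding the product yields: p(z) = z^3 + 4·z^2 -128.
Note conjugate pairs combine to real quadratics: (z − (-4+4i))(z − (-4−4i)) = z² + 8z + 32.
The resulting polynomial has degree 3 and real coefficients as required.

p(z) = z^3 + 4·z^2 -128.


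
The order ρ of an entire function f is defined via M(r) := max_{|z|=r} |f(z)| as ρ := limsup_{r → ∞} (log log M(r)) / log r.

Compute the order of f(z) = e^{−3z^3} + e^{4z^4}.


Each summand is entire of order 3 and 4 respectively (as in the single-exponential case). The order of a sum is at most the max of the orders, so ρ ≤ 4. For the lower bound: on |z|=r choose arg z so that 4z^4 is real positive; then |e^{4z^4}| = e^{4r^4} while |e^{-3z^3}| ≤ e^{3r^3} = o(e^{4r^4}). So |f| ≥ e^{4r^4}(1 − o(1)) and ρ ≥ 4. Hence ρ = max(3, 4) = 4.
Therefore ρ = 4.

Order ρ = 4.


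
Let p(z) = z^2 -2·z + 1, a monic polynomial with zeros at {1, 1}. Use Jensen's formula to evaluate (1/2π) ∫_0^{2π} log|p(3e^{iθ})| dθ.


Zeros: 1, 1; r = 3.
Inside |z| < r: 1, 1. Outside (|z| ≥ r): ∅.
p(0) = 1, so log|p(0)| = log(1) = 0.0000.
Apply Jensen: I(r) = log|p(0)| + Σ_k log(r/|z_k|), summed over zeros inside |z| < r.
  log(r/|z_k|) for z_k = 1: log(3/1) = 1.0986
  log(r/|z_k|) for z_k = 1: log(3/1) = 1.0986
Sum over inside zeros: 2.1972.
I(r) = log|p(0)| + (inside sum) = 0.0000 + 2.1972 = 2.1972.
Closed form (all zeros inside, monic): I(r) = n·log(r) = 2·log(3) = 2.1972. ✓

I(r) ≈ 2.1972.


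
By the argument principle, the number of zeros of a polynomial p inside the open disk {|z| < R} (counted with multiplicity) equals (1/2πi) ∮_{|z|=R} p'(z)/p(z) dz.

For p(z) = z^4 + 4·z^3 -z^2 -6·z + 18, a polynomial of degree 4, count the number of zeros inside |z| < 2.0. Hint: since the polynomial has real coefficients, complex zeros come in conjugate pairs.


The zeros of p are: -3, -3, (1 + 1i), (1 - 1i).
Their magnitudes are: 3, 3, 1.414, 1.414.
Zeros with |z| < R = 2.0: (1 + 1i), (1 - 1i).
Count = 2.
By the argument principle, (1/2πi) ∮_{|z|=R} p'(z)/p(z) dz equals exactly this count.

Number of zeros inside |z| < 2.0: 2.


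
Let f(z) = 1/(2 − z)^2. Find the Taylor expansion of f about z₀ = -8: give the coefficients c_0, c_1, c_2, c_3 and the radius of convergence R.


Let w = z − z₀, so z = z₀ + w.
Then 2 − z = 2 − (z₀ + w) = (2 − z₀) − w = 10 − w.
f(z) = 1/(10 − w)^2 = (1/(10)^2) · (1 − w/(10))^{−2}.
By the binomial series (1−u)^{−2} = Σ_{n≥0} C(n+1, 1) u^n for |u|<1, with u = w/(10):
  c_n = C(n+1, 1) / (10)^(n+2).
  c_0 = 1/(10)^2 = 1/100.
  c_1 = 2/(10)^3 = 1/500.
  c_2 = 3/(10)^4 = 3/10000.
  c_3 = 4/(10)^5 = 1/25000.
The series is valid for |w/d| < 1, i.e. |z − z₀| < |d|.
Radius of convergence: R = |2 − z₀| = |10| = 10 (distance from z₀ to the singularity z = 2).

c_0 = 1/100, c_1 = 1/500, c_2 = 3/10000, c_3 = 1/25000; R = 10.


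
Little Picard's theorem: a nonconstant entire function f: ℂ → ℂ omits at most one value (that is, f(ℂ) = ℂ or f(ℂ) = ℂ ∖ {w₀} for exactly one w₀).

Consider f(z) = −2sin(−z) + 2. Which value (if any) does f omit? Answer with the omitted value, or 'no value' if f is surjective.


Little Picard bounds the complement of f(ℂ) to at most one point.
sin is entire and surjective onto ℂ: for every w ∈ ℂ, sin(ζ) = w has a solution ζ ∈ ℂ (e.g., via the complex inverse arcsin). With ζ = −z this gives z = ζ/(-1). Then -2·sin(−z) takes every value in -2·ℂ = ℂ, and adding 2 is a bijection of ℂ. So f is surjective and omits no value. (Note: only on the real line is sin bounded by [−1, 1].)

Omitted value: no value.


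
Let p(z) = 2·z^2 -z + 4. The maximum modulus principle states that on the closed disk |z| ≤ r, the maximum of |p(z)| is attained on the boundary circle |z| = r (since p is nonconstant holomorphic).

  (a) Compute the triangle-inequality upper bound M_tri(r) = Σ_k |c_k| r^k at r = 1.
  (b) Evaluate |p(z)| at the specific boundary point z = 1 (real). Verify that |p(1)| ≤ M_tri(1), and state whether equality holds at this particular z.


Coefficients: c_0 = 4, c_1 = -1, c_2 = 2. Radius r = 1.
Part (a). Triangle bound: M_tri(r) = Σ_k |c_k| r^k
  = |4|·1^0 + |-1|·1^1 + |2|·1^2
  = 4 + 1 + 2 = 7.
This bounds M(r) := max_{|z|=r} |p(z)| from above; equality holds iff all terms c_k z^k can be made to align in phase at a single z on |z|=r.
Part (b). At z = 1 (real, on the circle |z| = r):
  p(1) = (4)·1^0 + (-1)·1^1 + (2)·1^2 = 5.
  |p(1)| = 5.
Check: |p(1)| = 5 ≤ 7 = M_tri(1). ✓ Equality does not hold at z = 1 (the coefficients have mixed signs, so the terms do not all align in phase there).

M_tri(1) = 7; |p(1)| = 5; equality at z=1: no.


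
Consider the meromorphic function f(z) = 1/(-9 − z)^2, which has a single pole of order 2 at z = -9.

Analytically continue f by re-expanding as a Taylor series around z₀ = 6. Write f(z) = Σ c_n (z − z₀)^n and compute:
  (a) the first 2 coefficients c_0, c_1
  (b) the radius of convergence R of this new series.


Let w = z − z₀, so z = z₀ + w.
Then -9 − z = -9 − (z₀ + w) = (-9 − z₀) − w = -15 − w.
f(z) = 1/(-15 − w)^2 = (1/(-15)^2) · (1 − w/(-15))^{−2}.
By the binomial series (1−u)^{−2} = Σ_{n≥0} C(n+1, 1) u^n for |u|<1, with u = w/(-15):
  c_n = C(n+1, 1) / (-15)^(n+2).
  c_0 = 1/(-15)^2 = 1/225.
  c_1 = 2/(-15)^3 = -2/3375.
The series is valid for |w/d| < 1, i.e. |z − z₀| < |d|.
Radius of convergence: R = |-9 − z₀| = |-15| = 15 (distance from z₀ to the singularity z = -9).

c_0 = 1/225, c_1 = -2/3375; R = 15.


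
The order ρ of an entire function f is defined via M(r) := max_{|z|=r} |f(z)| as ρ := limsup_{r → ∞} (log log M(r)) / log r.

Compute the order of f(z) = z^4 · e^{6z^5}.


M(r) = max_{|z|=r} |1|·|z|^4·|e^{6z^5}| = 1·r^4 · e^{6r^5} (the factors attain their maxima compatibly on |z|=r). Then log M(r) = log 1 + 4·log r + 6r^5, dominated by the last term, so log log M(r) ~ 5·log r. The polynomial factor 1z^4 contributes only a log r term and does not affect the order. ρ = 5.
Therefore ρ = 5.

Order ρ = 5.


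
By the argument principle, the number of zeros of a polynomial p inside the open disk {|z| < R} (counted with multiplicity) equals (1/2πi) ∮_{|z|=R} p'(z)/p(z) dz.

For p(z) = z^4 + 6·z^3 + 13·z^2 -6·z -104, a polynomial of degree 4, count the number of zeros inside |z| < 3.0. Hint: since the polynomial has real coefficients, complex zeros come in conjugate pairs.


The zeros of p are: 2, -4, (-2 + 3i), (-2 - 3i).
Their magnitudes are: 2, 4, 3.606, 3.606.
Zeros with |z| < R = 3.0: 2.
Count = 1.
By the argument principle, (1/2πi) ∮_{|z|=R} p'(z)/p(z) dz equals exactly this count.

Number of zeros inside |z| < 3.0: 1.


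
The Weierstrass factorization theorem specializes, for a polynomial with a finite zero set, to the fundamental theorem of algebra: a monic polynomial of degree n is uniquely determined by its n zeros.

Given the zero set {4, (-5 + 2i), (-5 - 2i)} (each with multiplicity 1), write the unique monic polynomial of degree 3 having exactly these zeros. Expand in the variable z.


The polynomial is p(z) = ∏_{α ∈ S} (z − α), where S = {4, (-5 + 2i), (-5 - 2i)}.
Expanding the product yields: p(z) = z^3 + 6·z^2 -11·z -116.
Note conjugate pairs combine to real quadratics: (z − (-5+2i))(z − (-5−2i)) = z² + 10z + 29.
The resulting polynomial has degree 3 and real coefficients as required.

p(z) = z^3 + 6·z^2 -11·z -116.


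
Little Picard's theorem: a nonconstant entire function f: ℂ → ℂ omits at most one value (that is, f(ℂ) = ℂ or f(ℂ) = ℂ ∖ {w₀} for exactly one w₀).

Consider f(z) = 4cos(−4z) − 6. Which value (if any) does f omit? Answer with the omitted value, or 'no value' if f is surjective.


Little Picard bounds the complement of f(ℂ) to at most one point.
cos is entire and surjective onto ℂ: for every w ∈ ℂ, cos(ζ) = w has a solution ζ ∈ ℂ (e.g., via the complex inverse arccos). With ζ = −4z this gives z = ζ/(-4). Then 4·cos(−4z) takes every value in 4·ℂ = ℂ, and adding -6 is a bijection of ℂ. So f is surjective and omits no value. (Note: only on the real line is cos bounded by [−1, 1].)

Omitted value: no value.


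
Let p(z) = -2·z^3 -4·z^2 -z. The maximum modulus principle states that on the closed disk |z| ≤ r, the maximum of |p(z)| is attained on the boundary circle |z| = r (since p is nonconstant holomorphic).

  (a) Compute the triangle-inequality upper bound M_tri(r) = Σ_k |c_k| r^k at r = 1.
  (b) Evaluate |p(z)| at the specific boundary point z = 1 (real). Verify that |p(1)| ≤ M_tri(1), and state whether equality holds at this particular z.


Coefficients: c_0 = 0, c_1 = -1, c_2 = -4, c_3 = -2. Radius r = 1.
Part (a). Triangle bound: M_tri(r) = Σ_k |c_k| r^k
  = |0|·1^0 + |-1|·1^1 + |-4|·1^2 + |-2|·1^3
  = 0 + 1 + 4 + 2 = 7.
This bounds M(r) := max_{|z|=r} |p(z)| from above; equality holds iff all terms c_k z^k can be made to align in phase at a single z on |z|=r.
Part (b). At z = 1 (real, on the circle |z| = r):
  p(1) = (0)·1^0 + (-1)·1^1 + (-4)·1^2 + (-2)·1^3 = -7.
  |p(1)| = 7.
Since all nonzero coefficients share the same sign, |p(1)| = 7 = M_tri(1); the triangle bound is attained at z = 1, so in fact M(r) = 7.

M_tri(1) = 7; |p(1)| = 7; equality at z=1: yes.


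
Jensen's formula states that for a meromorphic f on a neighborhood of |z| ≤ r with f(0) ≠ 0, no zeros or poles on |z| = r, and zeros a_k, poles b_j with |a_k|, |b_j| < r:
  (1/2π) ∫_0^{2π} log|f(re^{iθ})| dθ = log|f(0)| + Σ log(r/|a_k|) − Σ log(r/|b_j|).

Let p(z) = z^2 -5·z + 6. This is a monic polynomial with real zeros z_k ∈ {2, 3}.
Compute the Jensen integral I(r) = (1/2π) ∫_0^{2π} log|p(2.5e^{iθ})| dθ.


Zeros: 2, 3; r = 2.5.
Inside |z| < r: 2. Outside (|z| ≥ r): 3.
p(0) = 6, so log|p(0)| = log(6) = 1.7918.
Apply Jensen: I(r) = log|p(0)| + Σ_k log(r/|z_k|), summed over zeros inside |z| < r.
  log(r/|z_k|) for z_k = 2: log(2.5/2) = 0.2231
  Outside zeros (3) contribute nothing to the Jensen sum.
Sum over inside zeros: 0.2231.
I(r) = log|p(0)| + (inside sum) = 1.7918 + 0.2231 = 2.0149.
Note: since some zeros are outside |z| ≤ r, the simplified n·log(r) form does NOT apply — only the inside zeros contribute.

I(r) ≈ 2.0149.


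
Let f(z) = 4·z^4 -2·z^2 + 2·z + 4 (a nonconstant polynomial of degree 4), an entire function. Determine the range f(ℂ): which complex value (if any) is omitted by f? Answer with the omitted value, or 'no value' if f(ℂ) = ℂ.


Little Picard bounds the complement of f(ℂ) to at most one point.
For every w ∈ ℂ, the equation p(z) − w = 0 is a nonconstant polynomial in z and hence has at least one root by the fundamental theorem of algebra. So p is surjective onto ℂ, omitting no value.

Omitted value: no value.


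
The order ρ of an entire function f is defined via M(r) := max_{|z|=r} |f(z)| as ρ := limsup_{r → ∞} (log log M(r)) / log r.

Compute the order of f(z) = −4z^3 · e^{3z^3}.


M(r) = max_{|z|=r} |-4|·|z|^3·|e^{3z^3}| = 4·r^3 · e^{3r^3} (the factors attain their maxima compatibly on |z|=r). Then log M(r) = log 4 + 3·log r + 3r^3, dominated by the last term, so log log M(r) ~ 3·log r. The polynomial factor -4z^3 contributes only a log r term and does not affect the order. ρ = 3.
Therefore ρ = 3.

Order ρ = 3.


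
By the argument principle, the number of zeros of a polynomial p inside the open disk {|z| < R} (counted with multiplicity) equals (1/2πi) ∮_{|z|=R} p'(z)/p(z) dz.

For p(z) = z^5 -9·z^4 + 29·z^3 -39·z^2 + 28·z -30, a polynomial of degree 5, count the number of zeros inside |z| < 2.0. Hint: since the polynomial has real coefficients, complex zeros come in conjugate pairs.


The zeros of p are: (0 + 1i), (0 - 1i), (3 + 1i), (3 - 1i), 3.
Their magnitudes are: 1, 1, 3.162, 3.162, 3.
Zeros with |z| < R = 2.0: (0 + 1i), (0 - 1i).
Count = 2.
By the argument principle, (1/2πi) ∮_{|z|=R} p'(z)/p(z) dz equals exactly this count.

Number of zeros inside |z| < 2.0: 2.


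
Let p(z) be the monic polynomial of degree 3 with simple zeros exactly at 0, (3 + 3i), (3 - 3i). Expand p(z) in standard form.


The polynomial is p(z) = ∏_{α ∈ S} (z − α), where S = {0, (3 + 3i), (3 - 3i)}.
Expanding the product yields: p(z) = z^3 -6·z^2 + 18·z.
Note conjugate pairs combine to real quadratics: (z − (3+3i))(z − (3−3i)) = z² − 6z + 18.
The resulting polynomial has degree 3 and real coefficients as required.

p(z) = z^3 -6·z^2 + 18·z.


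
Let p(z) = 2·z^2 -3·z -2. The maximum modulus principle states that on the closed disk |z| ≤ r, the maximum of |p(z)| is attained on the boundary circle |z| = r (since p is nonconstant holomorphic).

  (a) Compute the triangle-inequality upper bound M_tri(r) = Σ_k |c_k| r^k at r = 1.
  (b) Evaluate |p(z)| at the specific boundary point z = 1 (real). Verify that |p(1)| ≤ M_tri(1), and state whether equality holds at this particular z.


Coefficients: c_0 = -2, c_1 = -3, c_2 = 2. Radius r = 1.
Part (a). Triangle bound: M_tri(r) = Σ_k |c_k| r^k
  = |-2|·1^0 + |-3|·1^1 + |2|·1^2
  = 2 + 3 + 2 = 7.
This bounds M(r) := max_{|z|=r} |p(z)| from above; equality holds iff all terms c_k z^k can be made to align in phase at a single z on |z|=r.
Part (b). At z = 1 (real, on the circle |z| = r):
  p(1) = (-2)·1^0 + (-3)·1^1 + (2)·1^2 = -3.
  |p(1)| = 3.
Check: |p(1)| = 3 ≤ 7 = M_tri(1). ✓ Equality does not hold at z = 1 (the coefficients have mixed signs, so the terms do not all align in phase there).

M_tri(1) = 7; |p(1)| = 3; equality at z=1: no.


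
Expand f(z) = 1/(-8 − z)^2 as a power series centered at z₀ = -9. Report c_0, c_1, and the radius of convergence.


Let w = z − z₀, so z = z₀ + w.
Then -8 − z = -8 − (z₀ + w) = (-8 − z₀) − w = 1 − w.
f(z) = 1/(1 − w)^2 = (1/(1)^2) · (1 − w/(1))^{−2}.
By the binomial series (1−u)^{−2} = Σ_{n≥0} C(n+1, 1) u^n for |u|<1, with u = w/(1):
  c_n = C(n+1, 1) / (1)^(n+2).
  c_0 = 1/(1)^2 = 1.
  c_1 = 2/(1)^3 = 2.
The series is valid for |w/d| < 1, i.e. |z − z₀| < |d|.
Radius of convergence: R = |-8 − z₀| = |1| = 1 (distance from z₀ to the singularity z = -8).

c_0 = 1, c_1 = 2; R = 1.


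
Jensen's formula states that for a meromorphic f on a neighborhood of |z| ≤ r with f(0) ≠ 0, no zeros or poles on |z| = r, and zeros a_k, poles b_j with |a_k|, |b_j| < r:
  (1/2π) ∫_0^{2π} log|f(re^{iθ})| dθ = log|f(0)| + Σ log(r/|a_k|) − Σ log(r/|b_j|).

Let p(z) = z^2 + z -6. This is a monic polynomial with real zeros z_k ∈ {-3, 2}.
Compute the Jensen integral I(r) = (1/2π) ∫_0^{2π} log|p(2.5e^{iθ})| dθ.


Zeros: -3, 2; r = 2.5.
Inside |z| < r: 2. Outside (|z| ≥ r): -3.
p(0) = -6, so log|p(0)| = log(6) = 1.7918.
Apply Jensen: I(r) = log|p(0)| + Σ_k log(r/|z_k|), summed over zeros inside |z| < r.
  log(r/|z_k|) for z_k = 2: log(2.5/2) = 0.2231
  Outside zeros (-3) contribute nothing to the Jensen sum.
Sum over inside zeros: 0.2231.
I(r) = log|p(0)| + (inside sum) = 1.7918 + 0.2231 = 2.0149.
Note: since some zeros are outside |z| ≤ r, the simplified n·log(r) form does NOT apply — only the inside zeros contribute.

I(r) ≈ 2.0149.


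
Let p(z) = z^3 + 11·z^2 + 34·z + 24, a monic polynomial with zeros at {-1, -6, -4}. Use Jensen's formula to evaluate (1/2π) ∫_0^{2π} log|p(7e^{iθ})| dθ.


Zeros: -6, -4, -1; r = 7.
Inside |z| < r: -6, -4, -1. Outside (|z| ≥ r): ∅.
p(0) = 24, so log|p(0)| = log(24) = 3.1781.
Apply Jensen: I(r) = log|p(0)| + Σ_k log(r/|z_k|), summed over zeros inside |z| < r.
  log(r/|z_k|) for z_k = -1: log(7/1) = 1.9459
  log(r/|z_k|) for z_k = -6: log(7/6) = 0.1542
  log(r/|z_k|) for z_k = -4: log(7/4) = 0.5596
Sum over inside zeros: 2.6597.
I(r) = log|p(0)| + (inside sum) = 3.1781 + 2.6597 = 5.8377.
Closed form (all zeros inside, monic): I(r) = n·log(r) = 3·log(7) = 5.8377. ✓

I(r) ≈ 5.8377.


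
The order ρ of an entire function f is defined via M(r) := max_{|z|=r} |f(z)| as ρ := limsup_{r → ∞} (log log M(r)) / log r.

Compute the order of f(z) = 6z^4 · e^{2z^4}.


M(r) = max_{|z|=r} |6|·|z|^4·|e^{2z^4}| = 6·r^4 · e^{2r^4} (the factors attain their maxima compatibly on |z|=r). Then log M(r) = log 6 + 4·log r + 2r^4, dominated by the last term, so log log M(r) ~ 4·log r. The polynomial factor 6z^4 contributes only a log r term and does not affect the order. ρ = 4.
Therefore ρ = 4.

Order ρ = 4.
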